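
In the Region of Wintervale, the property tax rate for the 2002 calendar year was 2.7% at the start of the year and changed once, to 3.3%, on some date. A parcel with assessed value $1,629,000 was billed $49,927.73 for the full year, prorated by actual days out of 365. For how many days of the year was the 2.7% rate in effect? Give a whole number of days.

Let d = days at the first rate; then 365 − d days at the second rate.
$1,629,000 × [2.7%·d + 3.3%·(365−d)] / 365 = $49,927.73
Solving gives d = 143, so the new rate took effect on May 24, 2002.

143 days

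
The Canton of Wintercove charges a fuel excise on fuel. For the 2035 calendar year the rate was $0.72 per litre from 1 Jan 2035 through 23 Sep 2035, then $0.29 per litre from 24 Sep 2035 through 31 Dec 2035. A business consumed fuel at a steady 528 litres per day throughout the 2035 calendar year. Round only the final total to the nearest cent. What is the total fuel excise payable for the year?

$116,281.44

1 Jan – 23 Sep 2035: 266 days × 528 litres/day = 140,448 litres at $0.72/litre → $101,122.56
24 Sep – 31 Dec 2035: 99 days × 528 litres/day = 52,272 litres at $0.29/litre → $15,158.88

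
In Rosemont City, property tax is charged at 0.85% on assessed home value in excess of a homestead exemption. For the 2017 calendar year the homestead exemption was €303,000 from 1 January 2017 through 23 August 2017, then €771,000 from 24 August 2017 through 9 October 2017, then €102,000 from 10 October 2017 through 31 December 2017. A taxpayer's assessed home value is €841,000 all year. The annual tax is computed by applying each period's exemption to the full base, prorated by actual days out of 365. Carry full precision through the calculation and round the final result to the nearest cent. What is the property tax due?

1 January – 23 August 2017: 235 days, exemption €303,000 → (€841,000 − €303,000) × 0.85% × 235/365 = €2,944.2603
24 August – 9 October 2017: 47 days, exemption €771,000 → (€841,000 − €771,000) × 0.85% × 47/365 = €76.6164
10 October – 31 December 2017: 83 days, exemption €102,000 → (€841,000 − €102,000) × 0.85% × 83/365 = €1,428.3959
Total = €4,449.2726

€4,449.27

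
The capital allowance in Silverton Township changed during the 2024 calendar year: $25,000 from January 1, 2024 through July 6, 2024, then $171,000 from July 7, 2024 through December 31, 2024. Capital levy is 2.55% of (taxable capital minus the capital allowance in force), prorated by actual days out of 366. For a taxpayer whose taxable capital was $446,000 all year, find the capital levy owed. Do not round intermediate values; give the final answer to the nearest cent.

January 1 – July 6, 2024: 188 days, exemption $25,000 → ($446,000 − $25,000) × 2.55% × 188/366 = $5,514.4098
July 7 – December 31, 2024: 178 days, exemption $171,000 → ($446,000 − $171,000) × 2.55% × 178/366 = $3,410.4508
Total = $8,924.8607

$8,924.86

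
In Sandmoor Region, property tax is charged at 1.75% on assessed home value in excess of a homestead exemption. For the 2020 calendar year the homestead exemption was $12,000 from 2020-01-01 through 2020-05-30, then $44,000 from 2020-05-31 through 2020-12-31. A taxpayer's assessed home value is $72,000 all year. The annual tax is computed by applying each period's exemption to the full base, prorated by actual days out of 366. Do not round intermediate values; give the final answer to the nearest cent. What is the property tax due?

$721.04

2020-01-01 to 2020-05-30: 151 days, exemption $12,000 → ($72,000 − $12,000) × 1.75% × 151/366 = $433.1967
2020-05-31 to 2020-12-31: 215 days, exemption $44,000 → ($72,000 − $44,000) × 1.75% × 215/366 = $287.8415
Total = $721.0383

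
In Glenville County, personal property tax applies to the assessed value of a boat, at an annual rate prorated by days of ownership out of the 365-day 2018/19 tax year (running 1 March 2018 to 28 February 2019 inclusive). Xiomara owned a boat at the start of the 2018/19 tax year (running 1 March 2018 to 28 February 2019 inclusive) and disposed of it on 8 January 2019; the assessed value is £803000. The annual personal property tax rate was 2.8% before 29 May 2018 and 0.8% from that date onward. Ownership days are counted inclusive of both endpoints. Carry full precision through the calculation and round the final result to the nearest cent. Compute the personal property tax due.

£9442.40

1 March – 28 May 2018: 89 days at 2.8% → £803000 × 2.8% × 89/365 = £5482.4000
29 May 2018 – 8 January 2019: 225 days at 0.8% → £803000 × 0.8% × 225/365 = £3960.0000
Total = £9442.4000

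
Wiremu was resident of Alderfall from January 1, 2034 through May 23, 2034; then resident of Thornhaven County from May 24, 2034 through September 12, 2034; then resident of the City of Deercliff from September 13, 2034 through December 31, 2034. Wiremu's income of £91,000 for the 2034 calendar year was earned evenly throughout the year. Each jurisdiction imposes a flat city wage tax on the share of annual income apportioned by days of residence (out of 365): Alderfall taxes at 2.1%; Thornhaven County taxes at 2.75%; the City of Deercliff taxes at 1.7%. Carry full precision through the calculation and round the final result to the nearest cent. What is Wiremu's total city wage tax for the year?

Alderfall, January 1 – May 23, 2034: 143 days → £91,000 × 2.1% × 143/365 = £748.6932
Thornhaven County, May 24 – September 12, 2034: 112 days → £91,000 × 2.75% × 112/365 = £767.8904
The City of Deercliff, September 13 – December 31, 2034: 110 days → £91,000 × 1.7% × 110/365 = £466.2192
Total = £1,982.8027

£1,982.80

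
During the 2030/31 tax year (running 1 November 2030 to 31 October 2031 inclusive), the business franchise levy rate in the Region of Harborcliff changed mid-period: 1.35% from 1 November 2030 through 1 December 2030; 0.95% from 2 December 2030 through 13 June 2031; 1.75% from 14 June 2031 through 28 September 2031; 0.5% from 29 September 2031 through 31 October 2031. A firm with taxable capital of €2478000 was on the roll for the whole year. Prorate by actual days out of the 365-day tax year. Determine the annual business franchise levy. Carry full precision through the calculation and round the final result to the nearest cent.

1 November – 1 December 2030: 31 days at 1.35% → €2478000 × 1.35% × 31/365 = €2841.2137
2 December 2030 – 13 June 2031: 194 days at 0.95% → €2478000 × 0.95% × 194/365 = €12512.2027
14 June – 28 September 2031: 107 days at 1.75% → €2478000 × 1.75% × 107/365 = €12712.4795
29 September – 31 October 2031: 33 days at 0.5% → €2478000 × 0.5% × 33/365 = €1120.1918
Total = €29186.0877

€29186.09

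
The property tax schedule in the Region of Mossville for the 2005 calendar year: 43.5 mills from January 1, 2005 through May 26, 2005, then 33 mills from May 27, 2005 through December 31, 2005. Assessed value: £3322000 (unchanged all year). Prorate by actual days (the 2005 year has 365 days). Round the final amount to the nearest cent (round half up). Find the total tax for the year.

£123578.40

January 1 – May 26, 2005: 146 days at 43.5 mills → £3322000 × 4.35% × 146/365 = £57802.8000
May 27 – December 31, 2005: 219 days at 33 mills → £3322000 × 3.3% × 219/365 = £65775.6000
Total = £123578.4000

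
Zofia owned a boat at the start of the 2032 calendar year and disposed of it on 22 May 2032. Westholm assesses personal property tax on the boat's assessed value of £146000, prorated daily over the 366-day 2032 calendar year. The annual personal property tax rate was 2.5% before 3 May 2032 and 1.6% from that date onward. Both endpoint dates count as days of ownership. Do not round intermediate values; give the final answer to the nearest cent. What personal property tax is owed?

£1354.29

1 Jan – 2 May 2032: 123 days at 2.5% → £146000 × 2.5% × 123/366 = £1226.6393
3 May – 22 May 2032: 20 days at 1.6% → £146000 × 1.6% × 20/366 = £127.6503
Total = £1354.2896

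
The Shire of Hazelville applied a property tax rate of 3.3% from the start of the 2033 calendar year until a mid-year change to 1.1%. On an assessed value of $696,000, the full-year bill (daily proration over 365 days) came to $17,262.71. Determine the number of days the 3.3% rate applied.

Let d = days at the first rate; then 365 − d days at the second rate.
$696,000 × [3.3%·d + 1.1%·(365−d)] / 365 = $17,262.71
Solving gives d = 229, so the new rate took effect on August 18, 2033.

229 days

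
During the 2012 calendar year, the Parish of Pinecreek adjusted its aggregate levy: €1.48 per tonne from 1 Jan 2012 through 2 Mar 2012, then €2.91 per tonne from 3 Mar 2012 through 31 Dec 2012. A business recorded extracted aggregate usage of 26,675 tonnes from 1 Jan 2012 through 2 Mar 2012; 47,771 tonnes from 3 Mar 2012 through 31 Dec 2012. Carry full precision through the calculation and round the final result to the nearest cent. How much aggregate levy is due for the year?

€178,492.61

1 Jan – 2 Mar 2012: 26,675 tonnes at €1.48/tonne → €39,479.00
3 Mar – 31 Dec 2012: 47,771 tonnes at €2.91/tonne → €139,013.61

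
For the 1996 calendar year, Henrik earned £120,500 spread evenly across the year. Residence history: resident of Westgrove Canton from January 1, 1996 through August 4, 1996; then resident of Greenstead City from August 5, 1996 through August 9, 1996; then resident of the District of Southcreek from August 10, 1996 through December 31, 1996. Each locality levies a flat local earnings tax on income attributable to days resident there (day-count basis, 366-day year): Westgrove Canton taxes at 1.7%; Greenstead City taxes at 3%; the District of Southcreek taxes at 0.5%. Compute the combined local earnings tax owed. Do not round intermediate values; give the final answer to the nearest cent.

£1,500.98

Westgrove Canton, January 1 – August 4, 1996: 217 days → £120,500 × 1.7% × 217/366 = £1,214.5478
Greenstead City, August 5 – August 9, 1996: 5 days → £120,500 × 3% × 5/366 = £49.3852
The District of Southcreek, August 10 – December 31, 1996: 144 days → £120,500 × 0.5% × 144/366 = £237.0492
Total = £1,500.9822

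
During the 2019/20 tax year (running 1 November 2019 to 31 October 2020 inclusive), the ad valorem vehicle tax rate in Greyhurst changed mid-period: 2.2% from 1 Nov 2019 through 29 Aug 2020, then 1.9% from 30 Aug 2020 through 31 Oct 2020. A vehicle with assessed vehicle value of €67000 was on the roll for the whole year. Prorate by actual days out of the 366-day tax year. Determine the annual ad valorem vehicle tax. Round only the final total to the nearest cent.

€1439.40

1 Nov 2019 – 29 Aug 2020: 303 days at 2.2% → €67000 × 2.2% × 303/366 = €1220.2787
30 Aug – 31 Oct 2020: 63 days at 1.9% → €67000 × 1.9% × 63/366 = €219.1230
Total = €1439.4016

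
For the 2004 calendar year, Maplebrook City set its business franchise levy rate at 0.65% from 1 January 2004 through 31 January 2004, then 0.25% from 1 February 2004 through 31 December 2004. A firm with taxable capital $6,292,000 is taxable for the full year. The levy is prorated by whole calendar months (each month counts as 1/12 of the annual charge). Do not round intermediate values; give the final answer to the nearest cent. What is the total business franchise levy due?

$17,827.33

1 January – 31 January 2004: 1 month at 0.65% → $6,292,000 × 0.65% × 1/12 = $3,408.1667
1 February – 31 December 2004: 11 months at 0.25% → $6,292,000 × 0.25% × 11/12 = $14,419.1667
Total = $17,827.3333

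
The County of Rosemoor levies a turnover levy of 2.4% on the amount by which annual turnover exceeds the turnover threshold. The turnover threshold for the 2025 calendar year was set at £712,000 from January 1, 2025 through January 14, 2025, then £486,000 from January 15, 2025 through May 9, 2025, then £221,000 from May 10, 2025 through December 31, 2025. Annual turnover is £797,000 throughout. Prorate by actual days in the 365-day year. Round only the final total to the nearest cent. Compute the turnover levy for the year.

£11,368.18

January 1 – January 14, 2025: 14 days, exemption £712,000 → (£797,000 − £712,000) × 2.4% × 14/365 = £78.2466
January 15 – May 9, 2025: 115 days, exemption £486,000 → (£797,000 − £486,000) × 2.4% × 115/365 = £2,351.6712
May 10 – December 31, 2025: 236 days, exemption £221,000 → (£797,000 − £221,000) × 2.4% × 236/365 = £8,938.2575
Total = £11,368.1753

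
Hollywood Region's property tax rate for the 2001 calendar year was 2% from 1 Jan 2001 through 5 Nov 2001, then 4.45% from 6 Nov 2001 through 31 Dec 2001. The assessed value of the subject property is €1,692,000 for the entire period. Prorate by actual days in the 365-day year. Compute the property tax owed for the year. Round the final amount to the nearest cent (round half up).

€40,200.07

1 Jan – 5 Nov 2001: 309 days at 2% → €1,692,000 × 2% × 309/365 = €28,648.1096
6 Nov – 31 Dec 2001: 56 days at 4.45% → €1,692,000 × 4.45% × 56/365 = €11,551.9562
Total = €40,200.0658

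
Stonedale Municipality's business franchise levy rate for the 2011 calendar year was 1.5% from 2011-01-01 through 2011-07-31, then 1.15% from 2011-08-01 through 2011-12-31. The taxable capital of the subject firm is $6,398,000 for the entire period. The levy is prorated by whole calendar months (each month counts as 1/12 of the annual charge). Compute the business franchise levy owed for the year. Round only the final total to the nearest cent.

2011-01-01 to 2011-07-31: 7 months at 1.5% → $6,398,000 × 1.5% × 7/12 = $55,982.5000
2011-08-01 to 2011-12-31: 5 months at 1.15% → $6,398,000 × 1.15% × 5/12 = $30,657.0833
Total = $86,639.5833

$86,639.58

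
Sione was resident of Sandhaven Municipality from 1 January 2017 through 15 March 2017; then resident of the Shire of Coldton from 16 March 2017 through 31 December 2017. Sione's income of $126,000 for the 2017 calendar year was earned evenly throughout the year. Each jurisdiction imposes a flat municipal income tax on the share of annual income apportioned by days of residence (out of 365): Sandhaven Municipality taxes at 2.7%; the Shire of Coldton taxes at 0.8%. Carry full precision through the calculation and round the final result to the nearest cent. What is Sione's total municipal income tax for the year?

$1,493.36

Sandhaven Municipality, 1 January – 15 March 2017: 74 days → $126,000 × 2.7% × 74/365 = $689.7205
The Shire of Coldton, 16 March – 31 December 2017: 291 days → $126,000 × 0.8% × 291/365 = $803.6384
Total = $1,493.3589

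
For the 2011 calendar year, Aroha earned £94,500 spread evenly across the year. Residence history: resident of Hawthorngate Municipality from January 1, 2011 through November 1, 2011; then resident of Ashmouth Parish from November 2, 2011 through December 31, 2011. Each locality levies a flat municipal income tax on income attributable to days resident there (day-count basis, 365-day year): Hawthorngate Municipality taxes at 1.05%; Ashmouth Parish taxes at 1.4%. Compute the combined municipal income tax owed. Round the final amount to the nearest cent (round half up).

£1,046.62

Hawthorngate Municipality, January 1 – November 1, 2011: 305 days → £94,500 × 1.05% × 305/365 = £829.1404
Ashmouth Parish, November 2 – December 31, 2011: 60 days → £94,500 × 1.4% × 60/365 = £217.4795
Total = £1,046.6199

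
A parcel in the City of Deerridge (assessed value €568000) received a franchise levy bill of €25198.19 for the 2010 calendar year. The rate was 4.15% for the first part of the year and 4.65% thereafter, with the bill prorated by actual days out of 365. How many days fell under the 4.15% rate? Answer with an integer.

Let d = days at the first rate; then 365 − d days at the second rate.
€568000 × [4.15%·d + 4.65%·(365−d)] / 365 = €25198.19
Solving gives d = 156, so the new rate took effect on 6 Jun 2010.

156 days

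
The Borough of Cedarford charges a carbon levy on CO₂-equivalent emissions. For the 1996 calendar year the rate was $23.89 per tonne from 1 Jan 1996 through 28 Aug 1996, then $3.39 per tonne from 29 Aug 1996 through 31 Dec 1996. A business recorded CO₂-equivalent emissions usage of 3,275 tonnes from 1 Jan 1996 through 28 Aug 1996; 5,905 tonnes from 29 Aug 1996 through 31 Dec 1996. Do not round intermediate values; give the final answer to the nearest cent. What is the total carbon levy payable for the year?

$98,257.70

1 Jan – 28 Aug 1996: 3,275 tonnes at $23.89/tonne → $78,239.75
29 Aug – 31 Dec 1996: 5,905 tonnes at $3.39/tonne → $20,017.95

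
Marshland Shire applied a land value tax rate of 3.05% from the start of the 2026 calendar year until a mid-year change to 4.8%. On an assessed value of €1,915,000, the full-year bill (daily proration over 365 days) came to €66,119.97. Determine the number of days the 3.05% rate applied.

Let d = days at the first rate; then 365 − d days at the second rate.
€1,915,000 × [3.05%·d + 4.8%·(365−d)] / 365 = €66,119.97
Solving gives d = 281, so the new rate took effect on 9 October 2026.

281 days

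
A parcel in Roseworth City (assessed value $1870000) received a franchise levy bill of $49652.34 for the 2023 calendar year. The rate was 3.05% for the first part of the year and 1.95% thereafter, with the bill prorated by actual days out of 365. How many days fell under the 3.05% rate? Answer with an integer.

Let d = days at the first rate; then 365 − d days at the second rate.
$1870000 × [3.05%·d + 1.95%·(365−d)] / 365 = $49652.34
Solving gives d = 234, so the new rate took effect on 23 Aug 2023.

234 days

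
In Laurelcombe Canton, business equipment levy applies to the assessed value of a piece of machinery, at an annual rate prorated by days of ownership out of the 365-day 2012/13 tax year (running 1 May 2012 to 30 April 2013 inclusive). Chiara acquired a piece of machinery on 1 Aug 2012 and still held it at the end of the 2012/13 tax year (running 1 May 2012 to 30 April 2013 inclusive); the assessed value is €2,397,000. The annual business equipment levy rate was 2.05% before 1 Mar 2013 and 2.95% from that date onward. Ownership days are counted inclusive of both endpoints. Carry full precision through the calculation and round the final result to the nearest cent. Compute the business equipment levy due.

1 Aug 2012 – 28 Feb 2013: 212 days at 2.05% → €2,397,000 × 2.05% × 212/365 = €28,540.7178
1 Mar – 30 Apr 2013: 61 days at 2.95% → €2,397,000 × 2.95% × 61/365 = €11,817.5384
Total = €40,358.2562

€40,358.26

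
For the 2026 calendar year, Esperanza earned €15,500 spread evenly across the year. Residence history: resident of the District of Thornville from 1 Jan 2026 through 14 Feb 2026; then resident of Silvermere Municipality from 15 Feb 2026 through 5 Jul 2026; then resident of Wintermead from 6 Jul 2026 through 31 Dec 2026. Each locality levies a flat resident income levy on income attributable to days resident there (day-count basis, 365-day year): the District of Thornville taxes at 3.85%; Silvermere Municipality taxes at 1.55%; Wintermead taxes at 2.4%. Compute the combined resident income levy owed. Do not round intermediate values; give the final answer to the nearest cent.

€348.81

The District of Thornville, 1 Jan – 14 Feb 2026: 45 days → €15,500 × 3.85% × 45/365 = €73.5719
Silvermere Municipality, 15 Feb – 5 Jul 2026: 141 days → €15,500 × 1.55% × 141/365 = €92.8089
Wintermead, 6 Jul – 31 Dec 2026: 179 days → €15,500 × 2.4% × 179/365 = €182.4329
Total = €348.8137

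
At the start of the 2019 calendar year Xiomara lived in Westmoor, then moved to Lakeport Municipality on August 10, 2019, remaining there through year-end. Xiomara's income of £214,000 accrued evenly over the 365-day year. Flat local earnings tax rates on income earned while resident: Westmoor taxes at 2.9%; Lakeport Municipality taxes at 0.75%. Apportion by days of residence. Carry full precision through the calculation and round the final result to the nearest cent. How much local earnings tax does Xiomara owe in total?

£4,390.81

Westmoor, January 1 – August 9, 2019: 221 days → £214,000 × 2.9% × 221/365 = £3,757.6055
Lakeport Municipality, August 10 – December 31, 2019: 144 days → £214,000 × 0.75% × 144/365 = £633.2055
Total = £4,390.8110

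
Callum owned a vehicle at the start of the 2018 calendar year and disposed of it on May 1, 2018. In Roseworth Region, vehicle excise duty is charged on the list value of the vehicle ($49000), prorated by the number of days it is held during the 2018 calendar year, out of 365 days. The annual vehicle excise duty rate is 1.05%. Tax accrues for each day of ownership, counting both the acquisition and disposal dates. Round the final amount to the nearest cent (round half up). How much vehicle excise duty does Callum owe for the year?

Days held (January 1 – May 1, 2018): 121 out of 365
Tax = $49000 × 1.05% × 121/365 = $170.5603

$170.56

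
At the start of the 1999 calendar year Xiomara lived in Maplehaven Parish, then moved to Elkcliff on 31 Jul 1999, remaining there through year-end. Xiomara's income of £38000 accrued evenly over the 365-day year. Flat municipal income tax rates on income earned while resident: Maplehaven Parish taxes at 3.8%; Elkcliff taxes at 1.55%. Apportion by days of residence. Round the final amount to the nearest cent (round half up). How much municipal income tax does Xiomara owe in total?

Maplehaven Parish, 1 Jan – 30 Jul 1999: 211 days → £38000 × 3.8% × 211/365 = £834.7507
Elkcliff, 31 Jul – 31 Dec 1999: 154 days → £38000 × 1.55% × 154/365 = £248.5096
Total = £1083.2603

£1083.26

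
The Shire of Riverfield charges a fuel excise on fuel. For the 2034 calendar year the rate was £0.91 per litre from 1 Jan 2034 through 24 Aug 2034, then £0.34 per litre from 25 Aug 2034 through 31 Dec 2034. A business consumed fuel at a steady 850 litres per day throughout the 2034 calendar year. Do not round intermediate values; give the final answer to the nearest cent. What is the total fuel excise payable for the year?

1 Jan – 24 Aug 2034: 236 days × 850 litres/day = 200,600 litres at £0.91/litre → £182546.00
25 Aug – 31 Dec 2034: 129 days × 850 litres/day = 109,650 litres at £0.34/litre → £37281.00

£219827.00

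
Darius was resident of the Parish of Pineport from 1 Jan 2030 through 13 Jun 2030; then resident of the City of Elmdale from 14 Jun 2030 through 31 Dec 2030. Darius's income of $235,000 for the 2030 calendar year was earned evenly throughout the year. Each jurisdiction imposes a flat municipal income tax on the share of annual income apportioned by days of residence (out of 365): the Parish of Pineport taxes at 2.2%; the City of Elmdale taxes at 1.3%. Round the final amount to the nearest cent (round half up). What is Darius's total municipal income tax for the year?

The Parish of Pineport, 1 Jan – 13 Jun 2030: 164 days → $235,000 × 2.2% × 164/365 = $2,322.9589
The City of Elmdale, 14 Jun – 31 Dec 2030: 201 days → $235,000 × 1.3% × 201/365 = $1,682.3425
Total = $4,005.3014

$4,005.30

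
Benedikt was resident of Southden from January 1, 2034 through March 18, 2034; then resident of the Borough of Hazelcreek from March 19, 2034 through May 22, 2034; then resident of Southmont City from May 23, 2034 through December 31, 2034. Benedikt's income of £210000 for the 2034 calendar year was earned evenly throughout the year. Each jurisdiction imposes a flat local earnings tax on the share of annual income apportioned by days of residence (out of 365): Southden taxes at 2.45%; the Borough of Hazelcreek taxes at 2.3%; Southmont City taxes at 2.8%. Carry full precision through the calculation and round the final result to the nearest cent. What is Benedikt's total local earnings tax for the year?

Southden, January 1 – March 18, 2034: 77 days → £210000 × 2.45% × 77/365 = £1085.3836
The Borough of Hazelcreek, March 19 – May 22, 2034: 65 days → £210000 × 2.3% × 65/365 = £860.1370
Southmont City, May 23 – December 31, 2034: 223 days → £210000 × 2.8% × 223/365 = £3592.4384
Total = £5537.9589

£5537.96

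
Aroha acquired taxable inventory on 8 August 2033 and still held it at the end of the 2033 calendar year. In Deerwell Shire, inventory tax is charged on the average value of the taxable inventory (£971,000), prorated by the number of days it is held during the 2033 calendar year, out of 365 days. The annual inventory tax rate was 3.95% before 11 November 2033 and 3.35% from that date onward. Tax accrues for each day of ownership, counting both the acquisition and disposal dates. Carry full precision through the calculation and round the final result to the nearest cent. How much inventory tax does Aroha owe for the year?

£14,527.76

8 August – 10 November 2033: 95 days at 3.95% → £971,000 × 3.95% × 95/365 = £9,982.6781
11 November – 31 December 2033: 51 days at 3.35% → £971,000 × 3.35% × 51/365 = £4,545.0781
Total = £14,527.7562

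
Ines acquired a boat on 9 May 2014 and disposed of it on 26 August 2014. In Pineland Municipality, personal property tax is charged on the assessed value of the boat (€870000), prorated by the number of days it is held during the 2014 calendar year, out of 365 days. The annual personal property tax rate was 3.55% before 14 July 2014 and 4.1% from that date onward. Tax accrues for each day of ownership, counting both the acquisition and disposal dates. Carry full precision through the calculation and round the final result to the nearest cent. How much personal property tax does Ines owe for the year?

9 May – 13 July 2014: 66 days at 3.55% → €870000 × 3.55% × 66/365 = €5584.6849
14 July – 26 August 2014: 44 days at 4.1% → €870000 × 4.1% × 44/365 = €4299.9452
Total = €9884.6301

€9884.63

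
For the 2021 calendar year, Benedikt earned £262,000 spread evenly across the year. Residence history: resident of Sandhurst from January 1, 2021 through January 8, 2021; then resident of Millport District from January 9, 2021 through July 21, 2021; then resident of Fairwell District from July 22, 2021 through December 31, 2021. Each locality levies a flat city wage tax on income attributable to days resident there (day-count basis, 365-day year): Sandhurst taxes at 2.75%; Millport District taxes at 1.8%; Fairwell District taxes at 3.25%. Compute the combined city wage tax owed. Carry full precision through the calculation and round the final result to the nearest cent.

£6,467.09

Sandhurst, January 1 – January 8, 2021: 8 days → £262,000 × 2.75% × 8/365 = £157.9178
Millport District, January 9 – July 21, 2021: 194 days → £262,000 × 1.8% × 194/365 = £2,506.5863
Fairwell District, July 22 – December 31, 2021: 163 days → £262,000 × 3.25% × 163/365 = £3,802.5890
Total = £6,467.0932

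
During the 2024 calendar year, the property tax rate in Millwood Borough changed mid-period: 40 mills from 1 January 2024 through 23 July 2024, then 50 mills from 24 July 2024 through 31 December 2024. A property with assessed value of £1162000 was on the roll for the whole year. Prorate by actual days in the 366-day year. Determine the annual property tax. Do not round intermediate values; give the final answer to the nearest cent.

1 January – 23 July 2024: 205 days at 40 mills → £1162000 × 4% × 205/366 = £26033.8798
24 July – 31 December 2024: 161 days at 50 mills → £1162000 × 5% × 161/366 = £25557.6503
Total = £51591.5301

£51591.53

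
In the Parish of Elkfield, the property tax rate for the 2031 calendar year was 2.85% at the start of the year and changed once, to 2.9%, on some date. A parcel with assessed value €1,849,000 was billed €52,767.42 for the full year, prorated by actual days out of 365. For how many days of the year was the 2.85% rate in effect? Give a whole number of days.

Let d = days at the first rate; then 365 − d days at the second rate.
€1,849,000 × [2.85%·d + 2.9%·(365−d)] / 365 = €52,767.42
Solving gives d = 337, so the new rate took effect on December 4, 2031.

337 days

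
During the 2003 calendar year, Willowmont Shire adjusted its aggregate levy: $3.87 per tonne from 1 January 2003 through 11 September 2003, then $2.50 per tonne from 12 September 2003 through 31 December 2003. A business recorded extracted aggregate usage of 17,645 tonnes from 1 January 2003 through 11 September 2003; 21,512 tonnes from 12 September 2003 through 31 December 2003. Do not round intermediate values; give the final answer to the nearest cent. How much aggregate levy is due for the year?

$122,066.15

1 January – 11 September 2003: 17,645 tonnes at $3.87/tonne → $68,286.15
12 September – 31 December 2003: 21,512 tonnes at $2.50/tonne → $53,780.00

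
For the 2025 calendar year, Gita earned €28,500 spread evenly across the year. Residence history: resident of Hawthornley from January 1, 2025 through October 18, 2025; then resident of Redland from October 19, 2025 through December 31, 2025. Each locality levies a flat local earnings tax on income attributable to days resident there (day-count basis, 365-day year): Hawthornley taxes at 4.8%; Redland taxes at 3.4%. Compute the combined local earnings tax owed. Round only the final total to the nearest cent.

Hawthornley, January 1 – October 18, 2025: 291 days → €28,500 × 4.8% × 291/365 = €1,090.6521
Redland, October 19 – December 31, 2025: 74 days → €28,500 × 3.4% × 74/365 = €196.4548
Total = €1,287.1068

€1,287.11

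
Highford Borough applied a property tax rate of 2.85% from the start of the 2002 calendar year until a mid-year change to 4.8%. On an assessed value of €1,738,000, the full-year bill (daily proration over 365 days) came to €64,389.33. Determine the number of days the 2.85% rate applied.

205 days

Let d = days at the first rate; then 365 − d days at the second rate.
€1,738,000 × [2.85%·d + 4.8%·(365−d)] / 365 = €64,389.33
Solving gives d = 205, so the new rate took effect on 25 Jul 2002.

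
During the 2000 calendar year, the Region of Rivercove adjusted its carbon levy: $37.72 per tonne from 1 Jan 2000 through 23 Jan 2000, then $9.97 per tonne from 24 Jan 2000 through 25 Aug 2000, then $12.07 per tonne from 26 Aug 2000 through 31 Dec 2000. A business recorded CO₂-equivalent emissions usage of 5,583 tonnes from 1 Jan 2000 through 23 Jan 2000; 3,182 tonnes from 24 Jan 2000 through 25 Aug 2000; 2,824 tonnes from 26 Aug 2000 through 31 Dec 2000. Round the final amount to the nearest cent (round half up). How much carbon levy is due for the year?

1 Jan – 23 Jan 2000: 5,583 tonnes at $37.72/tonne → $210590.76
24 Jan – 25 Aug 2000: 3,182 tonnes at $9.97/tonne → $31724.54
26 Aug – 31 Dec 2000: 2,824 tonnes at $12.07/tonne → $34085.68

$276400.98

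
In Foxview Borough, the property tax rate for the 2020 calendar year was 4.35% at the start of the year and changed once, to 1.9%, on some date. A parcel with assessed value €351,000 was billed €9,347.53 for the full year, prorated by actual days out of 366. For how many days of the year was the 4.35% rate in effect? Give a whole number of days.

Let d = days at the first rate; then 366 − d days at the second rate.
€351,000 × [4.35%·d + 1.9%·(366−d)] / 366 = €9,347.53
Solving gives d = 114, so the new rate took effect on 24 Apr 2020.

114 days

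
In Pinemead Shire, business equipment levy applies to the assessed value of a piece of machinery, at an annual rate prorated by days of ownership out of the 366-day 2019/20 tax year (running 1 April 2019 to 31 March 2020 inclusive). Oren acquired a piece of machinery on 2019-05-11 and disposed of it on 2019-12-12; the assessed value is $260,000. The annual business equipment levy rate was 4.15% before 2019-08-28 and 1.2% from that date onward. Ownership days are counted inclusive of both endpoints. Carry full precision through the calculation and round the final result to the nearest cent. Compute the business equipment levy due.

2019-05-11 to 2019-08-27: 109 days at 4.15% → $260,000 × 4.15% × 109/366 = $3,213.4153
2019-08-28 to 2019-12-12: 107 days at 1.2% → $260,000 × 1.2% × 107/366 = $912.1311
Total = $4,125.5464

$4,125.55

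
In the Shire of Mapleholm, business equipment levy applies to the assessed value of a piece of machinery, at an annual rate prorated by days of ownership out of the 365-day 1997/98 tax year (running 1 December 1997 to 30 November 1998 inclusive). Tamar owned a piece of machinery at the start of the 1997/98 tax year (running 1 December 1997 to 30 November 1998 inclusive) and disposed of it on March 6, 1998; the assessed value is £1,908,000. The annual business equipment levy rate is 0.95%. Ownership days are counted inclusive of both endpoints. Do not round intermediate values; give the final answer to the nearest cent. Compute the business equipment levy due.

Days held (December 1, 1997 – March 6, 1998): 96 out of 365
Tax = £1,908,000 × 0.95% × 96/365 = £4,767.3863

£4,767.39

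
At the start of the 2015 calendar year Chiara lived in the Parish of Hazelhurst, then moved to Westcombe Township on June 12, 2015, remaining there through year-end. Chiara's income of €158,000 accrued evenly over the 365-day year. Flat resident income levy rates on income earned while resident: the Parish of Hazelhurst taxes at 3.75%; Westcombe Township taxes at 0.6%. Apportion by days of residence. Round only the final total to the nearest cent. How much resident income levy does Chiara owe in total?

The Parish of Hazelhurst, January 1 – June 11, 2015: 162 days → €158,000 × 3.75% × 162/365 = €2,629.7260
Westcombe Township, June 12 – December 31, 2015: 203 days → €158,000 × 0.6% × 203/365 = €527.2438
Total = €3,156.9699

€3,156.97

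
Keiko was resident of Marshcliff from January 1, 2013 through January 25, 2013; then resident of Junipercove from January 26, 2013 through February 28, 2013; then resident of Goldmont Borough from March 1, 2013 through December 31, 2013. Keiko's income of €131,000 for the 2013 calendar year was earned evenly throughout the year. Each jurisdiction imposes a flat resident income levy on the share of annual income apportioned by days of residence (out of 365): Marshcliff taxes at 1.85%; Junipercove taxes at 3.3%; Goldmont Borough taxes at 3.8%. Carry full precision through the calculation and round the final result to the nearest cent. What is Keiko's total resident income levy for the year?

€4,742.02

Marshcliff, January 1 – January 25, 2013: 25 days → €131,000 × 1.85% × 25/365 = €165.9932
Junipercove, January 26 – February 28, 2013: 34 days → €131,000 × 3.3% × 34/365 = €402.6904
Goldmont Borough, March 1 – December 31, 2013: 306 days → €131,000 × 3.8% × 306/365 = €4,173.3370
Total = €4,742.0205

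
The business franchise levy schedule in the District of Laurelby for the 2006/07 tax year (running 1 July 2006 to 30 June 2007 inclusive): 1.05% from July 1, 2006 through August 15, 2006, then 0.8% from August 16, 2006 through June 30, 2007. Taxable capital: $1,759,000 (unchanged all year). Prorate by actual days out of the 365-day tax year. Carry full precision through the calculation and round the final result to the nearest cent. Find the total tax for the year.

July 1 – August 15, 2006: 46 days at 1.05% → $1,759,000 × 1.05% × 46/365 = $2,327.6630
August 16, 2006 – June 30, 2007: 319 days at 0.8% → $1,759,000 × 0.8% × 319/365 = $12,298.5425
Total = $14,626.2055

$14,626.21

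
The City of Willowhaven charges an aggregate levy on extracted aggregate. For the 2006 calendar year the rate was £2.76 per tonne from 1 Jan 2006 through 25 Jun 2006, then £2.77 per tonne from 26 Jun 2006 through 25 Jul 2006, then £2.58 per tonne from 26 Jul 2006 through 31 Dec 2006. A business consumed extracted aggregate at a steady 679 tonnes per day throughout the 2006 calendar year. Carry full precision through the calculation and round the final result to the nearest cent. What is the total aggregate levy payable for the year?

1 Jan – 25 Jun 2006: 176 days × 679 tonnes/day = 119,504 tonnes at £2.76/tonne → £329,831.04
26 Jun – 25 Jul 2006: 30 days × 679 tonnes/day = 20,370 tonnes at £2.77/tonne → £56,424.90
26 Jul – 31 Dec 2006: 159 days × 679 tonnes/day = 107,961 tonnes at £2.58/tonne → £278,539.38

£664,795.32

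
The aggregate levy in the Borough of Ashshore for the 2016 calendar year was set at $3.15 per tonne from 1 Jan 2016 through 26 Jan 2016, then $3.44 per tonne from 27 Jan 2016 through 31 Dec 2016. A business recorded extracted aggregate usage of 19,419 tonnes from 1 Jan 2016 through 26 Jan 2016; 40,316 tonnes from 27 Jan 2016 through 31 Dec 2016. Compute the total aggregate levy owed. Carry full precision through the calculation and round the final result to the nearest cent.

$199856.89

1 Jan – 26 Jan 2016: 19,419 tonnes at $3.15/tonne → $61169.85
27 Jan – 31 Dec 2016: 40,316 tonnes at $3.44/tonne → $138687.04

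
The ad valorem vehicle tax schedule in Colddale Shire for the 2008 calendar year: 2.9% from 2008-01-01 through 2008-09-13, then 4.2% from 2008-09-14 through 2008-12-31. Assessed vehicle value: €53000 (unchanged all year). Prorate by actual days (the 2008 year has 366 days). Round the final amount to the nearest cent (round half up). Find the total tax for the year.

€1742.19

2008-01-01 to 2008-09-13: 257 days at 2.9% → €53000 × 2.9% × 257/366 = €1079.2596
2008-09-14 to 2008-12-31: 109 days at 4.2% → €53000 × 4.2% × 109/366 = €662.9344
Total = €1742.1940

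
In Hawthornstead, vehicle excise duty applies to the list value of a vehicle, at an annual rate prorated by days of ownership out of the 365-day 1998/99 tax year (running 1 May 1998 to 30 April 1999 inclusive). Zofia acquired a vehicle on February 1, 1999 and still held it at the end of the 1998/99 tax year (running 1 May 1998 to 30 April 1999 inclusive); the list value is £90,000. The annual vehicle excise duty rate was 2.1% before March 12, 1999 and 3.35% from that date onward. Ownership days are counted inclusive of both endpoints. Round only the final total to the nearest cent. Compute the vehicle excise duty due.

£614.96

February 1 – March 11, 1999: 39 days at 2.1% → £90,000 × 2.1% × 39/365 = £201.9452
March 12 – April 30, 1999: 50 days at 3.35% → £90,000 × 3.35% × 50/365 = £413.0137
Total = £614.9589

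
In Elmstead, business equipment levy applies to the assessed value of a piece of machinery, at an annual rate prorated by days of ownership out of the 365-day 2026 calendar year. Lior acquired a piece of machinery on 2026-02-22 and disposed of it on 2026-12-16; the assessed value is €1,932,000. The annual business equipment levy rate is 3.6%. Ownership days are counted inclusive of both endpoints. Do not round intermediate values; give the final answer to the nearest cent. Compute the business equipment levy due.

€56,784.92

Days held (2026-02-22 to 2026-12-16): 298 out of 365
Tax = €1,932,000 × 3.6% × 298/365 = €56,784.9205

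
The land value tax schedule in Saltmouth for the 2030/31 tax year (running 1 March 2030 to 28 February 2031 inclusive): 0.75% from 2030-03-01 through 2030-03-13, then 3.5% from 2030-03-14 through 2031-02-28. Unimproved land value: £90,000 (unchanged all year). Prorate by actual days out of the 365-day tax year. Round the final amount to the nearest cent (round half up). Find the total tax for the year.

2030-03-01 to 2030-03-13: 13 days at 0.75% → £90,000 × 0.75% × 13/365 = £24.0411
2030-03-14 to 2031-02-28: 352 days at 3.5% → £90,000 × 3.5% × 352/365 = £3,037.8082
Total = £3,061.8493

£3,061.85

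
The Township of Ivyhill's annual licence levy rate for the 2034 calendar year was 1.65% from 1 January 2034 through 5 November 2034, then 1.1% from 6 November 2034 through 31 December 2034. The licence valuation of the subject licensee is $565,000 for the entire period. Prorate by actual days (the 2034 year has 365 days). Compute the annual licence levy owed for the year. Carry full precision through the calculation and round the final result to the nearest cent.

1 January – 5 November 2034: 309 days at 1.65% → $565,000 × 1.65% × 309/365 = $7,892.1986
6 November – 31 December 2034: 56 days at 1.1% → $565,000 × 1.1% × 56/365 = $953.5342
Total = $8,845.7329

$8,845.73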